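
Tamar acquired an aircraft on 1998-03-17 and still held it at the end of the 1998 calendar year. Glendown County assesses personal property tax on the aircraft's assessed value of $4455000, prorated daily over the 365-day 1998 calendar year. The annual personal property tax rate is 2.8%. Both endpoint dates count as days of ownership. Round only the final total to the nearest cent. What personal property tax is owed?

$99108.49

Days held (1998-03-17 to 1998-12-31): 290 out of 365
Tax = $4455000 × 2.8% × 290/365 = $99108.4932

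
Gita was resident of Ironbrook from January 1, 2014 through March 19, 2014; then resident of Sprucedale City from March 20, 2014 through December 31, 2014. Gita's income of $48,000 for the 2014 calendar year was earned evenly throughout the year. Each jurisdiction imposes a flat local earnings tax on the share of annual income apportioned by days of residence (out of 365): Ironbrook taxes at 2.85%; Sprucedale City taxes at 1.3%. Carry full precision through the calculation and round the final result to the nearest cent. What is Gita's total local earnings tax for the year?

$782.99

Ironbrook, January 1 – March 19, 2014: 78 days → $48,000 × 2.85% × 78/365 = $292.3397
Sprucedale City, March 20 – December 31, 2014: 287 days → $48,000 × 1.3% × 287/365 = $490.6521
Total = $782.9918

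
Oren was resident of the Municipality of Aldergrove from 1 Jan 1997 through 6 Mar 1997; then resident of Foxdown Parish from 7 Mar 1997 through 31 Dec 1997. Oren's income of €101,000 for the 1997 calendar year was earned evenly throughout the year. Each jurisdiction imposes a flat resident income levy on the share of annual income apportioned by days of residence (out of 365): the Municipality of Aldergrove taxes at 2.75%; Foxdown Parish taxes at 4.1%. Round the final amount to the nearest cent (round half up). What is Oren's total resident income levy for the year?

€3,898.18

The Municipality of Aldergrove, 1 Jan – 6 Mar 1997: 65 days → €101,000 × 2.75% × 65/365 = €494.6233
Foxdown Parish, 7 Mar – 31 Dec 1997: 300 days → €101,000 × 4.1% × 300/365 = €3,403.5616
Total = €3,898.1849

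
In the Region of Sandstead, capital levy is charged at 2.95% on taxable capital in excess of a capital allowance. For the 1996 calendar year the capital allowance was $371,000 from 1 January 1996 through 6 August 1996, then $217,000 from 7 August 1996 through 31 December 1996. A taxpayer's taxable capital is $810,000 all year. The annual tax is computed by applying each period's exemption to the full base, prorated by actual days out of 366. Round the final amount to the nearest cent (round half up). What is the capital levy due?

1 January – 6 August 1996: 219 days, exemption $371,000 → ($810,000 − $371,000) × 2.95% × 219/366 = $7,749.0697
7 August – 31 December 1996: 147 days, exemption $217,000 → ($810,000 − $217,000) × 2.95% × 147/366 = $7,026.0779
Total = $14,775.1475

$14,775.15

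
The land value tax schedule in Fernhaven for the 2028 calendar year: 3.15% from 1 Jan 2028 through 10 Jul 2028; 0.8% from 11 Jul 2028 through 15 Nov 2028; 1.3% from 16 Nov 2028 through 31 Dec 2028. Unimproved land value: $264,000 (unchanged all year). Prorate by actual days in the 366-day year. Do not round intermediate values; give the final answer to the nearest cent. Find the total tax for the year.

$5,532.46

1 Jan – 10 Jul 2028: 192 days at 3.15% → $264,000 × 3.15% × 192/366 = $4,362.4918
11 Jul – 15 Nov 2028: 128 days at 0.8% → $264,000 × 0.8% × 128/366 = $738.6230
16 Nov – 31 Dec 2028: 46 days at 1.3% → $264,000 × 1.3% × 46/366 = $431.3443
Total = $5,532.4590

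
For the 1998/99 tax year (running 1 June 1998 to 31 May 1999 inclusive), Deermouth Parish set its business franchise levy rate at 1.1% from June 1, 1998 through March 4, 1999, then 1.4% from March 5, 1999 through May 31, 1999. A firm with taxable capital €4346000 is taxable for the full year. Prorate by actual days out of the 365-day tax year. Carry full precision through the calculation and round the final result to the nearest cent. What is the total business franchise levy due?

€50949.41

June 1, 1998 – March 4, 1999: 277 days at 1.1% → €4346000 × 1.1% × 277/365 = €36280.1699
March 5 – May 31, 1999: 88 days at 1.4% → €4346000 × 1.4% × 88/365 = €14669.2384
Total = €50949.4082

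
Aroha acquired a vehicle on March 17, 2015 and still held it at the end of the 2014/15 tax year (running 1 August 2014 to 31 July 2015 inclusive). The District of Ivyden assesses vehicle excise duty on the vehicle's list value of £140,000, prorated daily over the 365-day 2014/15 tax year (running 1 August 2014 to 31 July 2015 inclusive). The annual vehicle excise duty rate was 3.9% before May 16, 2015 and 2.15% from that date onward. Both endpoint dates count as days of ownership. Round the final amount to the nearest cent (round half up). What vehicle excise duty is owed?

March 17 – May 15, 2015: 60 days at 3.9% → £140,000 × 3.9% × 60/365 = £897.5342
May 16 – July 31, 2015: 77 days at 2.15% → £140,000 × 2.15% × 77/365 = £634.9863
Total = £1,532.5205

£1,532.52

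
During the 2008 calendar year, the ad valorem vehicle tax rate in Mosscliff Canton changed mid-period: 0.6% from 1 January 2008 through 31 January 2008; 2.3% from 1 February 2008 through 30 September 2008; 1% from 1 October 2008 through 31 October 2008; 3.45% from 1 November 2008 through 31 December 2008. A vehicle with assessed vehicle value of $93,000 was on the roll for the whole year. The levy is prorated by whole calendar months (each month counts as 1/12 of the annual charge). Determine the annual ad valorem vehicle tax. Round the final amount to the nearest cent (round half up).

$2,084.75

1 January – 31 January 2008: 1 month at 0.6% → $93,000 × 0.6% × 1/12 = $46.5000
1 February – 30 September 2008: 8 months at 2.3% → $93,000 × 2.3% × 8/12 = $1,426.0000
1 October – 31 October 2008: 1 month at 1% → $93,000 × 1% × 1/12 = $77.5000
1 November – 31 December 2008: 2 months at 3.45% → $93,000 × 3.45% × 2/12 = $534.7500
Total = $2,084.7500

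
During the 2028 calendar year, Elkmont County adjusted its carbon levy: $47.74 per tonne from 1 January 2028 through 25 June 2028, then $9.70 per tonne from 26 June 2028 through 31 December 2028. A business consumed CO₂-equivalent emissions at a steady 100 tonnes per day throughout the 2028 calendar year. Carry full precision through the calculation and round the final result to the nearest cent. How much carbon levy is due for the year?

1 January – 25 June 2028: 177 days × 100 tonnes/day = 17,700 tonnes at $47.74/tonne → $844,998.00
26 June – 31 December 2028: 189 days × 100 tonnes/day = 18,900 tonnes at $9.70/tonne → $183,330.00

$1,028,328.00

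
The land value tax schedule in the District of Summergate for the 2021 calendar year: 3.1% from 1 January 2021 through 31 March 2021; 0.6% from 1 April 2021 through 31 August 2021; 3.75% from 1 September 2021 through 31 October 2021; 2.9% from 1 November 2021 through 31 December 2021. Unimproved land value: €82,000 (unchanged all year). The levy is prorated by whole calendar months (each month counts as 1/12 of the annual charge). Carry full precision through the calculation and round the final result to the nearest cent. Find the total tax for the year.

1 January – 31 March 2021: 3 months at 3.1% → €82,000 × 3.1% × 3/12 = €635.5000
1 April – 31 August 2021: 5 months at 0.6% → €82,000 × 0.6% × 5/12 = €205.0000
1 September – 31 October 2021: 2 months at 3.75% → €82,000 × 3.75% × 2/12 = €512.5000
1 November – 31 December 2021: 2 months at 2.9% → €82,000 × 2.9% × 2/12 = €396.3333
Total = €1,749.3333

€1,749.33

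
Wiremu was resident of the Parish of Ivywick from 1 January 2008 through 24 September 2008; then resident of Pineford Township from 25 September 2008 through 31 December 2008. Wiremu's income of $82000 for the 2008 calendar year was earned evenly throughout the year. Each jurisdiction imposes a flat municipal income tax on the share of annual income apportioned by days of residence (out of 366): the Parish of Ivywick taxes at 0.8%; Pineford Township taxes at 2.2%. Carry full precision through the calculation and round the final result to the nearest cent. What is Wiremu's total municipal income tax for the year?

$963.39

The Parish of Ivywick, 1 January – 24 September 2008: 268 days → $82000 × 0.8% × 268/366 = $480.3497
Pineford Township, 25 September – 31 December 2008: 98 days → $82000 × 2.2% × 98/366 = $483.0383
Total = $963.3880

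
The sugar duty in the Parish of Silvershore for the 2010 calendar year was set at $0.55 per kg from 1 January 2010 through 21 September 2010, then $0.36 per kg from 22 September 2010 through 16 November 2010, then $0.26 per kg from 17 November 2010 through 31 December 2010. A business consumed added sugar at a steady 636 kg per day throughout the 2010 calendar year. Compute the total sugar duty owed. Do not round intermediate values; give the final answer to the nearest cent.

1 January – 21 September 2010: 264 days × 636 kg/day = 167,904 kg at $0.55/kg → $92,347.20
22 September – 16 November 2010: 56 days × 636 kg/day = 35,616 kg at $0.36/kg → $12,821.76
17 November – 31 December 2010: 45 days × 636 kg/day = 28,620 kg at $0.26/kg → $7,441.20

$112,610.16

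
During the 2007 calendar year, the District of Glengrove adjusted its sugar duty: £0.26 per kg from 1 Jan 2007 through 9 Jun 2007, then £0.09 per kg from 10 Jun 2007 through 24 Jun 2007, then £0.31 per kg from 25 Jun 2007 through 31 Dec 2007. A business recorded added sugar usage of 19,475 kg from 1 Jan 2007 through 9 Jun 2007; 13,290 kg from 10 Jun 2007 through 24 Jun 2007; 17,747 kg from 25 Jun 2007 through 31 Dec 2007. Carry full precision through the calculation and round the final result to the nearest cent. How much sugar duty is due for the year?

1 Jan – 9 Jun 2007: 19,475 kg at £0.26/kg → £5,063.50
10 Jun – 24 Jun 2007: 13,290 kg at £0.09/kg → £1,196.10
25 Jun – 31 Dec 2007: 17,747 kg at £0.31/kg → £5,501.57

£11,761.17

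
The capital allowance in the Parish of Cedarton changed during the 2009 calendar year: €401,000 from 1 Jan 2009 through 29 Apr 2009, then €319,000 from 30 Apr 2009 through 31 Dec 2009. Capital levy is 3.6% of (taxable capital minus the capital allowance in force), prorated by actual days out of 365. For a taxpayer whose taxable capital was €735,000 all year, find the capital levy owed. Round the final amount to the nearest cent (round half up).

1 Jan – 29 Apr 2009: 119 days, exemption €401,000 → (€735,000 − €401,000) × 3.6% × 119/365 = €3,920.1534
30 Apr – 31 Dec 2009: 246 days, exemption €319,000 → (€735,000 − €319,000) × 3.6% × 246/365 = €10,093.4137
Total = €14,013.5671

€14,013.57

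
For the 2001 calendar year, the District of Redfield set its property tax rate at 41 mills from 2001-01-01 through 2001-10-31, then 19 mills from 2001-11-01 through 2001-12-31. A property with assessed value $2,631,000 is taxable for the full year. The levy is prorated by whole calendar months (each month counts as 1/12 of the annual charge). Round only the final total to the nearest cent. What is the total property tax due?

$98,224.00

2001-01-01 to 2001-10-31: 10 months at 41 mills → $2,631,000 × 4.1% × 10/12 = $89,892.5000
2001-11-01 to 2001-12-31: 2 months at 19 mills → $2,631,000 × 1.9% × 2/12 = $8,331.5000
Total = $98,224.0000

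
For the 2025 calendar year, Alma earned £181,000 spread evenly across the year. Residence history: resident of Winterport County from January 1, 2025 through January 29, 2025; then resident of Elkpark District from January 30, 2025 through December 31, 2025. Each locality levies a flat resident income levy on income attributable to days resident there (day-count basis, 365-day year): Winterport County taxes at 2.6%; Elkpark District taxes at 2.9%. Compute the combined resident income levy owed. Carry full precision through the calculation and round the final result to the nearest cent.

Winterport County, January 1 – January 29, 2025: 29 days → £181,000 × 2.6% × 29/365 = £373.9014
Elkpark District, January 30 – December 31, 2025: 336 days → £181,000 × 2.9% × 336/365 = £4,831.9562
Total = £5,205.8575

£5,205.86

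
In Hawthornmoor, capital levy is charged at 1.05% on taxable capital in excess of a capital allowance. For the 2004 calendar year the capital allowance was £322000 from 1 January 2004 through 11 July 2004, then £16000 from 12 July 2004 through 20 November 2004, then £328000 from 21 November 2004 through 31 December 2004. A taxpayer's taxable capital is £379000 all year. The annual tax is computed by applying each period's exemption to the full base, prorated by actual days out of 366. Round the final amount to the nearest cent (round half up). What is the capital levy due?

£1750.23

1 January – 11 July 2004: 193 days, exemption £322000 → (£379000 − £322000) × 1.05% × 193/366 = £315.6025
12 July – 20 November 2004: 132 days, exemption £16000 → (£379000 − £16000) × 1.05% × 132/366 = £1374.6393
21 November – 31 December 2004: 41 days, exemption £328000 → (£379000 − £328000) × 1.05% × 41/366 = £59.9877
Total = £1750.2295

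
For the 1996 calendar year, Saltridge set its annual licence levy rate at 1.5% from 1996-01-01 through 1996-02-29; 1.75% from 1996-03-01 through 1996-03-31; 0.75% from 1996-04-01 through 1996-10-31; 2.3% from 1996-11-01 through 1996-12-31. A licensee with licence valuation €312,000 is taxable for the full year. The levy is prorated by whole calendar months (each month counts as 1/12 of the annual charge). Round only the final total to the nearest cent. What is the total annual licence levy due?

1996-01-01 to 1996-02-29: 2 months at 1.5% → €312,000 × 1.5% × 2/12 = €780.0000
1996-03-01 to 1996-03-31: 1 month at 1.75% → €312,000 × 1.75% × 1/12 = €455.0000
1996-04-01 to 1996-10-31: 7 months at 0.75% → €312,000 × 0.75% × 7/12 = €1,365.0000
1996-11-01 to 1996-12-31: 2 months at 2.3% → €312,000 × 2.3% × 2/12 = €1,196.0000
Total = €3,796.0000

€3,796.00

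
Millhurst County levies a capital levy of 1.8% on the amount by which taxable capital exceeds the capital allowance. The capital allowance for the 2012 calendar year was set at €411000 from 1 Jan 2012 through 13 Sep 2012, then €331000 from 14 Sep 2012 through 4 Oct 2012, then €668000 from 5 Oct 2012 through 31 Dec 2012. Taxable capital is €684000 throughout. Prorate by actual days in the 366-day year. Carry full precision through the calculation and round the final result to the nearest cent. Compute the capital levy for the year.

€3884.36

1 Jan – 13 Sep 2012: 257 days, exemption €411000 → (€684000 − €411000) × 1.8% × 257/366 = €3450.5410
14 Sep – 4 Oct 2012: 21 days, exemption €331000 → (€684000 − €331000) × 1.8% × 21/366 = €364.5738
5 Oct – 31 Dec 2012: 88 days, exemption €668000 → (€684000 − €668000) × 1.8% × 88/366 = €69.2459
Total = €3884.3607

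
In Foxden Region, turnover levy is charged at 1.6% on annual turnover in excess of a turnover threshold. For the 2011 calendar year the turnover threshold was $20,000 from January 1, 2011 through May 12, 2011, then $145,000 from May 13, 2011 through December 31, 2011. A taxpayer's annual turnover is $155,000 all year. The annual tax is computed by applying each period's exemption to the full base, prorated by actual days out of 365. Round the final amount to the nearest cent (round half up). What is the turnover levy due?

January 1 – May 12, 2011: 132 days, exemption $20,000 → ($155,000 − $20,000) × 1.6% × 132/365 = $781.1507
May 13 – December 31, 2011: 233 days, exemption $145,000 → ($155,000 − $145,000) × 1.6% × 233/365 = $102.1370
Total = $883.2877

$883.29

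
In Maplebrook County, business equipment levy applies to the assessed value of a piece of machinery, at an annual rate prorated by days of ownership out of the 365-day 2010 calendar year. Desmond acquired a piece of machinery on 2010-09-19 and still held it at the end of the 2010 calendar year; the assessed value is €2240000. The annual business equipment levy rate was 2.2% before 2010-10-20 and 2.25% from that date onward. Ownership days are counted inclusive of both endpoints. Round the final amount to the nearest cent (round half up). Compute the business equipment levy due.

2010-09-19 to 2010-10-19: 31 days at 2.2% → €2240000 × 2.2% × 31/365 = €4185.4247
2010-10-20 to 2010-12-31: 73 days at 2.25% → €2240000 × 2.25% × 73/365 = €10080.0000
Total = €14265.4247

€14265.42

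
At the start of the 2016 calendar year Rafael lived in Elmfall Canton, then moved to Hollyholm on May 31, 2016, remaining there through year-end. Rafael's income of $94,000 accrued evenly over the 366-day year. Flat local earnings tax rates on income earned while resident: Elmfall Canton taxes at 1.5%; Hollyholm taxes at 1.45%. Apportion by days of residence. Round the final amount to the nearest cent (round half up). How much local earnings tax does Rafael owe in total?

$1,382.39

Elmfall Canton, January 1 – May 30, 2016: 151 days → $94,000 × 1.5% × 151/366 = $581.7213
Hollyholm, May 31 – December 31, 2016: 215 days → $94,000 × 1.45% × 215/366 = $800.6694
Total = $1,382.3907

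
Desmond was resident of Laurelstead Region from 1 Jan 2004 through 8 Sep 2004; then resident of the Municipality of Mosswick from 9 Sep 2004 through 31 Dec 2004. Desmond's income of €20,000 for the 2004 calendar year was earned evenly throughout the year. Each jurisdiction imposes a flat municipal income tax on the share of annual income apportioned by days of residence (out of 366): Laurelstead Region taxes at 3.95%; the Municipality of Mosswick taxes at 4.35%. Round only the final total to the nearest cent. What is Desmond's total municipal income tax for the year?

Laurelstead Region, 1 Jan – 8 Sep 2004: 252 days → €20,000 × 3.95% × 252/366 = €543.9344
The Municipality of Mosswick, 9 Sep – 31 Dec 2004: 114 days → €20,000 × 4.35% × 114/366 = €270.9836
Total = €814.9180

€814.92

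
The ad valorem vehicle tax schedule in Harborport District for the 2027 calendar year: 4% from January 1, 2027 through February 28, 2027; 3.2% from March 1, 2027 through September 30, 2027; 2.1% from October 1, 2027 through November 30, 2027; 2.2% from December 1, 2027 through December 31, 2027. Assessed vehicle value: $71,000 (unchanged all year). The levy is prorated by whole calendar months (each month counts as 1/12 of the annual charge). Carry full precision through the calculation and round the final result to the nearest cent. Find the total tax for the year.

January 1 – February 28, 2027: 2 months at 4% → $71,000 × 4% × 2/12 = $473.3333
March 1 – September 30, 2027: 7 months at 3.2% → $71,000 × 3.2% × 7/12 = $1,325.3333
October 1 – November 30, 2027: 2 months at 2.1% → $71,000 × 2.1% × 2/12 = $248.5000
December 1 – December 31, 2027: 1 month at 2.2% → $71,000 × 2.2% × 1/12 = $130.1667
Total = $2,177.3333

$2,177.33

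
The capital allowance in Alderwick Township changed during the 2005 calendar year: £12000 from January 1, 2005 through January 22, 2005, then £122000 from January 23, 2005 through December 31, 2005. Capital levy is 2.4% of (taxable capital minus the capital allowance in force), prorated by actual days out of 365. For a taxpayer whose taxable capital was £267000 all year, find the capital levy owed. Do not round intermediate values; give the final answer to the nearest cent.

£3639.12

January 1 – January 22, 2005: 22 days, exemption £12000 → (£267000 − £12000) × 2.4% × 22/365 = £368.8767
January 23 – December 31, 2005: 343 days, exemption £122000 → (£267000 − £122000) × 2.4% × 343/365 = £3270.2466
Total = £3639.1233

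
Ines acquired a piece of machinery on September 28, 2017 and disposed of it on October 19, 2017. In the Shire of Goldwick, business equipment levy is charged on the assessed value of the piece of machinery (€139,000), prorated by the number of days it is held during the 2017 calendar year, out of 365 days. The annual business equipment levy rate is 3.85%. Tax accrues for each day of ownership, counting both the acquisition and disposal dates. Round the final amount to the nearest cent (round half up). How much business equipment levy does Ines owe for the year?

Days held (September 28 – October 19, 2017): 22 out of 365
Tax = €139,000 × 3.85% × 22/365 = €322.5562

€322.56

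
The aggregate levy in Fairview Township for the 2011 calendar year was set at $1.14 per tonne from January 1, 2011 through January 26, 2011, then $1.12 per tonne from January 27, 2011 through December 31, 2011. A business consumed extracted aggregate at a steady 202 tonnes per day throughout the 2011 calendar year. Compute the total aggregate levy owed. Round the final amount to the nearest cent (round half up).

January 1 – January 26, 2011: 26 days × 202 tonnes/day = 5,252 tonnes at $1.14/tonne → $5,987.28
January 27 – December 31, 2011: 339 days × 202 tonnes/day = 68,478 tonnes at $1.12/tonne → $76,695.36

$82,682.64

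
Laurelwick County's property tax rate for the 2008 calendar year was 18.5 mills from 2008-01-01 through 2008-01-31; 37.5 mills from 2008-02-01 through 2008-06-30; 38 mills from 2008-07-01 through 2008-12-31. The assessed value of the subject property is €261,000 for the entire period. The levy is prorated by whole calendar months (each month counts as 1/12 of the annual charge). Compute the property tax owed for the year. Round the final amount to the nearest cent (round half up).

€9,439.50

2008-01-01 to 2008-01-31: 1 month at 18.5 mills → €261,000 × 1.85% × 1/12 = €402.3750
2008-02-01 to 2008-06-30: 5 months at 37.5 mills → €261,000 × 3.75% × 5/12 = €4,078.1250
2008-07-01 to 2008-12-31: 6 months at 38 mills → €261,000 × 3.8% × 6/12 = €4,959.0000
Total = €9,439.5000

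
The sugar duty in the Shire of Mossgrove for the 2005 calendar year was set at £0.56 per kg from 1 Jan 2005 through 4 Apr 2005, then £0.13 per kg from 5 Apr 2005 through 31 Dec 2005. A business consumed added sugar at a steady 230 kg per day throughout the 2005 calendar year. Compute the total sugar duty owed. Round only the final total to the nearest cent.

£20,210.10

1 Jan – 4 Apr 2005: 94 days × 230 kg/day = 21,620 kg at £0.56/kg → £12,107.20
5 Apr – 31 Dec 2005: 271 days × 230 kg/day = 62,330 kg at £0.13/kg → £8,102.90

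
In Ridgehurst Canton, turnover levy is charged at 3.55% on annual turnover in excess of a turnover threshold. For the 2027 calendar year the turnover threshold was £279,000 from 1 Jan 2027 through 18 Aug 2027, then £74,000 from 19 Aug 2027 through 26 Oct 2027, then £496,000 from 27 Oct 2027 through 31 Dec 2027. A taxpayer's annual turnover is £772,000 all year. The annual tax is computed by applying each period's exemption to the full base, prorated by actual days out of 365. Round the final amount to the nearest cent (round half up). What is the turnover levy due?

£17,484.28

1 Jan – 18 Aug 2027: 230 days, exemption £279,000 → (£772,000 − £279,000) × 3.55% × 230/365 = £11,028.3425
19 Aug – 26 Oct 2027: 69 days, exemption £74,000 → (£772,000 − £74,000) × 3.55% × 69/365 = £4,684.2493
27 Oct – 31 Dec 2027: 66 days, exemption £496,000 → (£772,000 − £496,000) × 3.55% × 66/365 = £1,771.6932
Total = £17,484.2849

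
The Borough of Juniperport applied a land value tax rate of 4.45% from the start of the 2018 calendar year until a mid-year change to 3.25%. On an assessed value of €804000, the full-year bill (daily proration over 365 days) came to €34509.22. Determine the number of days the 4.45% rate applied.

317 days

Let d = days at the first rate; then 365 − d days at the second rate.
€804000 × [4.45%·d + 3.25%·(365−d)] / 365 = €34509.22
Solving gives d = 317, so the new rate took effect on November 14, 2018.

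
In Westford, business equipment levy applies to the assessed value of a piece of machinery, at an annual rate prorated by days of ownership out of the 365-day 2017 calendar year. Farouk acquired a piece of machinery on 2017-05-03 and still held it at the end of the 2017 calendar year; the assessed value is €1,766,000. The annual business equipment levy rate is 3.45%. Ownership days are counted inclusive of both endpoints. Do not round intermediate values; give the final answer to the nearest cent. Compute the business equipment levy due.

Days held (2017-05-03 to 2017-12-31): 243 out of 365
Tax = €1,766,000 × 3.45% × 243/365 = €40,562.3589

€40,562.36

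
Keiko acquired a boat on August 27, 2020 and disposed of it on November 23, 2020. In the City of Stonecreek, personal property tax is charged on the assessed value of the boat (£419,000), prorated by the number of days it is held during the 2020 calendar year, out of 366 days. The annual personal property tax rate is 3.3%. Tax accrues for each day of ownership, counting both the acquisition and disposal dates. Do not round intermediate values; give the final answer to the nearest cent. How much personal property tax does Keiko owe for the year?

Days held (August 27 – November 23, 2020): 89 out of 366
Tax = £419,000 × 3.3% × 89/366 = £3,362.3033

£3,362.30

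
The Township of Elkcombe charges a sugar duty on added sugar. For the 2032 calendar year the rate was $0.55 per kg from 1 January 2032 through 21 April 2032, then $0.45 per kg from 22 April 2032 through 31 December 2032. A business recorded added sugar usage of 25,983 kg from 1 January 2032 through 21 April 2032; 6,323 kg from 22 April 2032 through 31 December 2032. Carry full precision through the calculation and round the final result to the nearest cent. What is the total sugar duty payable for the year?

$17,136.00

1 January – 21 April 2032: 25,983 kg at $0.55/kg → $14,290.65
22 April – 31 December 2032: 6,323 kg at $0.45/kg → $2,845.35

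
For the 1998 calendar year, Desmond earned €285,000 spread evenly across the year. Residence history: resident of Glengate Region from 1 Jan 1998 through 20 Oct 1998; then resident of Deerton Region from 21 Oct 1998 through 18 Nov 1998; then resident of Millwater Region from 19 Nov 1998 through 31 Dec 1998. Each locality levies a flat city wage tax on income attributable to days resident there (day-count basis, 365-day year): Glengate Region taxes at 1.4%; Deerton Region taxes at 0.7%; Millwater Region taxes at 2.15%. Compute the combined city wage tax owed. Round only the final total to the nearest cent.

€4,083.31

Glengate Region, 1 Jan – 20 Oct 1998: 293 days → €285,000 × 1.4% × 293/365 = €3,202.9315
Deerton Region, 21 Oct – 18 Nov 1998: 29 days → €285,000 × 0.7% × 29/365 = €158.5068
Millwater Region, 19 Nov – 31 Dec 1998: 43 days → €285,000 × 2.15% × 43/365 = €721.8699
Total = €4,083.3082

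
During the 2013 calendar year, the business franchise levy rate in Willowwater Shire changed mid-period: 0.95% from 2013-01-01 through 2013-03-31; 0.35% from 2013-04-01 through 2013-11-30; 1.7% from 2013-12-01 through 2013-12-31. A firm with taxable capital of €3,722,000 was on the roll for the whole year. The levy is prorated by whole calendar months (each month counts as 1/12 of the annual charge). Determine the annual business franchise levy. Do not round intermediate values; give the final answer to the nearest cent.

2013-01-01 to 2013-03-31: 3 months at 0.95% → €3,722,000 × 0.95% × 3/12 = €8,839.7500
2013-04-01 to 2013-11-30: 8 months at 0.35% → €3,722,000 × 0.35% × 8/12 = €8,684.6667
2013-12-01 to 2013-12-31: 1 month at 1.7% → €3,722,000 × 1.7% × 1/12 = €5,272.8333
Total = €22,797.2500

€22,797.25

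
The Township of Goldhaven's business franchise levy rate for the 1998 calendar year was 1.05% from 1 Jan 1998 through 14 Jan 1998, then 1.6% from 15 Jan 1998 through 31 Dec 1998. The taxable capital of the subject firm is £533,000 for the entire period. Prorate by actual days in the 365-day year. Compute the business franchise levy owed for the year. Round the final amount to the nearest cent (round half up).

£8,415.56

1 Jan – 14 Jan 1998: 14 days at 1.05% → £533,000 × 1.05% × 14/365 = £214.6603
15 Jan – 31 Dec 1998: 351 days at 1.6% → £533,000 × 1.6% × 351/365 = £8,200.8986
Total = £8,415.5589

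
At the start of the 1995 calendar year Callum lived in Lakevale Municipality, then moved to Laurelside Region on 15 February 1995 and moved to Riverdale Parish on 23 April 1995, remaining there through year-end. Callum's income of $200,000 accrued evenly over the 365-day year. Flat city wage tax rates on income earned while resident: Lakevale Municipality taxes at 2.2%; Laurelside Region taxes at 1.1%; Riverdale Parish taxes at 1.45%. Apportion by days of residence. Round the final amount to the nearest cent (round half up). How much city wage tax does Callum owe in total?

$2,956.44

Lakevale Municipality, 1 January – 14 February 1995: 45 days → $200,000 × 2.2% × 45/365 = $542.4658
Laurelside Region, 15 February – 22 April 1995: 67 days → $200,000 × 1.1% × 67/365 = $403.8356
Riverdale Parish, 23 April – 31 December 1995: 253 days → $200,000 × 1.45% × 253/365 = $2,010.1370
Total = $2,956.4384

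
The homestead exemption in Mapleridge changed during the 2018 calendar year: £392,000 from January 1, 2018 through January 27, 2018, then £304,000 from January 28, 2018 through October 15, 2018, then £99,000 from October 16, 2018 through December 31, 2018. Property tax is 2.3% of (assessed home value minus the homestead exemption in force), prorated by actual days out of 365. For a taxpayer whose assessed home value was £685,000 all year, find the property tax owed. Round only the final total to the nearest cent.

January 1 – January 27, 2018: 27 days, exemption £392,000 → (£685,000 − £392,000) × 2.3% × 27/365 = £498.5014
January 28 – October 15, 2018: 261 days, exemption £304,000 → (£685,000 − £304,000) × 2.3% × 261/365 = £6,266.1452
October 16 – December 31, 2018: 77 days, exemption £99,000 → (£685,000 − £99,000) × 2.3% × 77/365 = £2,843.3041
Total = £9,607.9507

£9,607.95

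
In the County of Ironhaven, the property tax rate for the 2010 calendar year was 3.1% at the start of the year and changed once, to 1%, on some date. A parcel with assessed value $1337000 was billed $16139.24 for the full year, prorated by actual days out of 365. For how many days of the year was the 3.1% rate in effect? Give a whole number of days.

36 days

Let d = days at the first rate; then 365 − d days at the second rate.
$1337000 × [3.1%·d + 1%·(365−d)] / 365 = $16139.24
Solving gives d = 36, so the new rate took effect on February 6, 2010.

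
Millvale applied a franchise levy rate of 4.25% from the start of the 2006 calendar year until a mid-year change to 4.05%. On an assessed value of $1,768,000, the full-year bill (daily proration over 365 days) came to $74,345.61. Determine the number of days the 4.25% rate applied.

Let d = days at the first rate; then 365 − d days at the second rate.
$1,768,000 × [4.25%·d + 4.05%·(365−d)] / 365 = $74,345.61
Solving gives d = 283, so the new rate took effect on 11 October 2006.

283 days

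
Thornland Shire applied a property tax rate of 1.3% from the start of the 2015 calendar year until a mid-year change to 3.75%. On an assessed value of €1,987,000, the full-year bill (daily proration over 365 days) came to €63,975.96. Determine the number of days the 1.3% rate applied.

79 days

Let d = days at the first rate; then 365 − d days at the second rate.
€1,987,000 × [1.3%·d + 3.75%·(365−d)] / 365 = €63,975.96
Solving gives d = 79, so the new rate took effect on 21 March 2015.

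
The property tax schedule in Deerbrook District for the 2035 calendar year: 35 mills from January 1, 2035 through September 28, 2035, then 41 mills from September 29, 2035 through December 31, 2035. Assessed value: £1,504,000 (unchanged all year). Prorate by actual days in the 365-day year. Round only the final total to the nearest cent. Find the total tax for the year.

£54,963.99

January 1 – September 28, 2035: 271 days at 35 mills → £1,504,000 × 3.5% × 271/365 = £39,083.3973
September 29 – December 31, 2035: 94 days at 41 mills → £1,504,000 × 4.1% × 94/365 = £15,880.5918
Total = £54,963.9890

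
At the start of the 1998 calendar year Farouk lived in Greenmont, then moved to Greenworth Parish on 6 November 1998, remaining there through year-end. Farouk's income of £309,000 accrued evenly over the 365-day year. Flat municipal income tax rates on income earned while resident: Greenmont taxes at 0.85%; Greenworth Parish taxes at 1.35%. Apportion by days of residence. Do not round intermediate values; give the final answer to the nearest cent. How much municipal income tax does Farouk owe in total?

Greenmont, 1 January – 5 November 1998: 309 days → £309,000 × 0.85% × 309/365 = £2,223.5301
Greenworth Parish, 6 November – 31 December 1998: 56 days → £309,000 × 1.35% × 56/365 = £640.0110
Total = £2,863.5411

£2,863.54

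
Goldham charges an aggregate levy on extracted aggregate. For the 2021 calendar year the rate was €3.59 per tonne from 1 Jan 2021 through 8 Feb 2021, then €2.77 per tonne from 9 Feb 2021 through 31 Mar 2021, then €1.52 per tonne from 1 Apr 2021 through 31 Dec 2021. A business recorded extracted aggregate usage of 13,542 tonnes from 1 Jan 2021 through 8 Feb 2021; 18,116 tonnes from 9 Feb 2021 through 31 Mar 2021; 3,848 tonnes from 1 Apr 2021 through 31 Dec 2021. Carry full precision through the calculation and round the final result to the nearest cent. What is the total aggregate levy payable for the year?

€104,646.06

1 Jan – 8 Feb 2021: 13,542 tonnes at €3.59/tonne → €48,615.78
9 Feb – 31 Mar 2021: 18,116 tonnes at €2.77/tonne → €50,181.32
1 Apr – 31 Dec 2021: 3,848 tonnes at €1.52/tonne → €5,848.96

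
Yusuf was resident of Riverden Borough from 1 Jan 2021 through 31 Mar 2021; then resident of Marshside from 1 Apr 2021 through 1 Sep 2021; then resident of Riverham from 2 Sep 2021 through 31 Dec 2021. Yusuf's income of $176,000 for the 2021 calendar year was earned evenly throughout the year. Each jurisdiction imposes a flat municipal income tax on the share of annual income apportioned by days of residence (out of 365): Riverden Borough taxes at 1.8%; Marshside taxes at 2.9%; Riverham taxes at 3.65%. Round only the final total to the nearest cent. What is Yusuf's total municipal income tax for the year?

$5,064.22

Riverden Borough, 1 Jan – 31 Mar 2021: 90 days → $176,000 × 1.8% × 90/365 = $781.1507
Marshside, 1 Apr – 1 Sep 2021: 154 days → $176,000 × 2.9% × 154/365 = $2,153.4685
Riverham, 2 Sep – 31 Dec 2021: 121 days → $176,000 × 3.65% × 121/365 = $2,129.6000
Total = $5,064.2192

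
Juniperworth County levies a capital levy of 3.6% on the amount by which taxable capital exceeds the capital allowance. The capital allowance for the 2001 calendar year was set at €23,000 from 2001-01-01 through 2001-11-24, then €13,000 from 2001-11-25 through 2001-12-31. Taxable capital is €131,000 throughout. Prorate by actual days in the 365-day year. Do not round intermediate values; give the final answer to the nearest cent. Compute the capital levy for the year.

€3,924.49

2001-01-01 to 2001-11-24: 328 days, exemption €23,000 → (€131,000 − €23,000) × 3.6% × 328/365 = €3,493.8740
2001-11-25 to 2001-12-31: 37 days, exemption €13,000 → (€131,000 − €13,000) × 3.6% × 37/365 = €430.6192
Total = €3,924.4932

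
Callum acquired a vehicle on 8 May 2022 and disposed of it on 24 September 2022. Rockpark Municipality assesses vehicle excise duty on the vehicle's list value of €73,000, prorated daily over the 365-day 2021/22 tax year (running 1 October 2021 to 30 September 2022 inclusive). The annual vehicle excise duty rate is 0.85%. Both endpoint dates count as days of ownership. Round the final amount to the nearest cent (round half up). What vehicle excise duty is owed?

Days held (8 May – 24 September 2022): 140 out of 365
Tax = €73,000 × 0.85% × 140/365 = €238.0000

€238.00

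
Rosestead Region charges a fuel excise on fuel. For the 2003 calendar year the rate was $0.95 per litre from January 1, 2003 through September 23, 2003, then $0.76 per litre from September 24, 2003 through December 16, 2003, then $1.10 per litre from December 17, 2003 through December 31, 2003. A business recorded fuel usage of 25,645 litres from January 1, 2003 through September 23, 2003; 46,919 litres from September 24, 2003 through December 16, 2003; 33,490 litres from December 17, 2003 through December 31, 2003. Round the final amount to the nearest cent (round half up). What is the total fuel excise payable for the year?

$96860.19

January 1 – September 23, 2003: 25,645 litres at $0.95/litre → $24362.75
September 24 – December 16, 2003: 46,919 litres at $0.76/litre → $35658.44
December 17 – December 31, 2003: 33,490 litres at $1.10/litre → $36839.00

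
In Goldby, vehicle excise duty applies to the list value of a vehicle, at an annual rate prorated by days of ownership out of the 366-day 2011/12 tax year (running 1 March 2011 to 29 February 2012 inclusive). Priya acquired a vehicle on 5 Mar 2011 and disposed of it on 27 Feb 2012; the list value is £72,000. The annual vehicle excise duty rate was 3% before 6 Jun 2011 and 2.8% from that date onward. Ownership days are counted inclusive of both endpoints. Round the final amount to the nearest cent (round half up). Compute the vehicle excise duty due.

5 Mar – 5 Jun 2011: 93 days at 3% → £72,000 × 3% × 93/366 = £548.8525
6 Jun 2011 – 27 Feb 2012: 267 days at 2.8% → £72,000 × 2.8% × 267/366 = £1,470.6885
Total = £2,019.5410

£2,019.54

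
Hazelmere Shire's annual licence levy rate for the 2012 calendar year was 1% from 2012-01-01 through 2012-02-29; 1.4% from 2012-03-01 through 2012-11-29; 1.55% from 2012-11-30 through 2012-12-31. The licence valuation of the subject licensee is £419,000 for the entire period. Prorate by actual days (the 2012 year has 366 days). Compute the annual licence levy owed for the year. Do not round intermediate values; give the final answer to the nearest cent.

£5,646.20

2012-01-01 to 2012-02-29: 60 days at 1% → £419,000 × 1% × 60/366 = £686.8852
2012-03-01 to 2012-11-29: 274 days at 1.4% → £419,000 × 1.4% × 274/366 = £4,391.4863
2012-11-30 to 2012-12-31: 32 days at 1.55% → £419,000 × 1.55% × 32/366 = £567.8251
Total = £5,646.1967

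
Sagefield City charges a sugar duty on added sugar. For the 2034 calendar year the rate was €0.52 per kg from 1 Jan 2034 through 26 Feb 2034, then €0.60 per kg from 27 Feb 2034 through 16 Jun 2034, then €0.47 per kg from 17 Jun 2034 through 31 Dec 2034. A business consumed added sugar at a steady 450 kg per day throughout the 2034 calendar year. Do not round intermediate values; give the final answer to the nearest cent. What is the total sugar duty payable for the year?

€84,915.00

1 Jan – 26 Feb 2034: 57 days × 450 kg/day = 25,650 kg at €0.52/kg → €13,338.00
27 Feb – 16 Jun 2034: 110 days × 450 kg/day = 49,500 kg at €0.60/kg → €29,700.00
17 Jun – 31 Dec 2034: 198 days × 450 kg/day = 89,100 kg at €0.47/kg → €41,877.00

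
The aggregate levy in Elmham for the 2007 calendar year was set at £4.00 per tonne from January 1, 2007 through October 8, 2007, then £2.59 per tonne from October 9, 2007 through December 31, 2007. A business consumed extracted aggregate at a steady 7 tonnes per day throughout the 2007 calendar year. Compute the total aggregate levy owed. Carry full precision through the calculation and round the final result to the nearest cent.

£9,390.92

January 1 – October 8, 2007: 281 days × 7 tonnes/day = 1,967 tonnes at £4.00/tonne → £7,868.00
October 9 – December 31, 2007: 84 days × 7 tonnes/day = 588 tonnes at £2.59/tonne → £1,522.92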